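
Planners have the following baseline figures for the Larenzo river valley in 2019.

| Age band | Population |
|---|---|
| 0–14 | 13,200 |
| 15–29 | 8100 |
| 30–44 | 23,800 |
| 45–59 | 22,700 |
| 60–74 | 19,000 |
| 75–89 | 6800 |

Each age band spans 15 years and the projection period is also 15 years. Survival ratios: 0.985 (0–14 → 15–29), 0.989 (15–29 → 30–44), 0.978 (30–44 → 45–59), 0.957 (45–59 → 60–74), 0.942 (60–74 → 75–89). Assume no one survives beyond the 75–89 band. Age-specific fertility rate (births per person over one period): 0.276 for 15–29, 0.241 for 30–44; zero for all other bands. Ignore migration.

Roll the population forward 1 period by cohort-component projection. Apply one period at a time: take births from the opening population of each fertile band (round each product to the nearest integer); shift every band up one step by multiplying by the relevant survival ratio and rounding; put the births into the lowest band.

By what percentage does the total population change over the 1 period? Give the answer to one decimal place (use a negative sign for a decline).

-1.8

Period 1.
Births: 8100 * 0.276 = 2236 ; 23800 * 0.241 = 5736 → 7972
15–29: 13200 * 0.985 = 13002
30–44: 8100 * 0.989 = 8011
45–59: 23800 * 0.978 = 23276
60–74: 22700 * 0.957 = 21724
75–89: 19000 * 0.942 = 17898
Population now: 0–14=7972, 15–29=13002, 30–44=8011, 45–59=23276, 60–74=21724, 75–89=17898
Total: 93600 → 91883; change = -1717; percentage change = -1.8%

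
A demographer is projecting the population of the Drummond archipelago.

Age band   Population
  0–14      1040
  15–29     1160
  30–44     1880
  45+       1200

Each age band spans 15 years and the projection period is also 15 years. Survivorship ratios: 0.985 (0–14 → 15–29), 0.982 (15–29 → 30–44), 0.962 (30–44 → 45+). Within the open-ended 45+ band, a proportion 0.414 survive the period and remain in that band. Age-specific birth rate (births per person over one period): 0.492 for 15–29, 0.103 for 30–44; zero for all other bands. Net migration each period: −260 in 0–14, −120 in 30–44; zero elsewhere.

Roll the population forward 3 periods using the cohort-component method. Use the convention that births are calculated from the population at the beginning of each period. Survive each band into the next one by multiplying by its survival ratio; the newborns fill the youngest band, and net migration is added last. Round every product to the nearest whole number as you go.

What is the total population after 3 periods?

Call the groups 1 to 4, youngest first.
[period 1]
Births: 1160 * 0.492 = 571 ; 1880 * 0.103 = 194 → total 765
Group 2: 1040 * 0.985 = 1024
Group 3: 1160 * 0.982 = 1139
Group 4: 1880 * 0.962 + 1200 * 0.414 = 1809 + 497 = 2306
Net migration: Group 1 − 260 → 505; Group 3 − 120 → 1019
→ [505, 1024, 1019, 2306]
[period 2]
Births: 1024 * 0.492 = 504 ; 1019 * 0.103 = 105 → total 609
Group 2: 505 * 0.985 = 497
Group 3: 1024 * 0.982 = 1006
Group 4: 1019 * 0.962 + 2306 * 0.414 = 980 + 955 = 1935
Net migration: Group 1 − 260 → 349; Group 3 − 120 → 886
→ [349, 497, 886, 1935]
[period 3]
Births: 497 * 0.492 = 245 ; 886 * 0.103 = 91 → total 336
Group 2: 349 * 0.985 = 344
Group 3: 497 * 0.982 = 488
Group 4: 886 * 0.962 + 1935 * 0.414 = 852 + 801 = 1653
Net migration: Group 1 − 260 → 76; Group 3 − 120 → 368
→ [76, 344, 368, 1653]
Total after period 3: 76 + 344 + 368 + 1653 = 2441

2441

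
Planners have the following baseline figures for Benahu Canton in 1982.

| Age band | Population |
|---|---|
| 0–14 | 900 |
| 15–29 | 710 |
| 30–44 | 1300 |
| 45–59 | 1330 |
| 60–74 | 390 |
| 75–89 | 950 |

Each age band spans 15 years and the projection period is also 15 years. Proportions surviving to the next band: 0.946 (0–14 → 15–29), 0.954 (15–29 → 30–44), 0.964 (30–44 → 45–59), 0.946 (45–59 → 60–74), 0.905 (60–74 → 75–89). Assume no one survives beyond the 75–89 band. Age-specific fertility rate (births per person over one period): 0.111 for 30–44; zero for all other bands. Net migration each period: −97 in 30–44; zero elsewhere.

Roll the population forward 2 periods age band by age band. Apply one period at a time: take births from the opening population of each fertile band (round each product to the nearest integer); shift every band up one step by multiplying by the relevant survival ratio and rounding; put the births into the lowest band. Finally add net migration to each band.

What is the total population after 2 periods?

[period 1]
Births: 1300 * 0.111 = 144
15–29: 900 * 0.946 = 851
30–44: 710 * 0.954 = 677
45–59: 1300 * 0.964 = 1253
60–74: 1330 * 0.946 = 1258
75–89: 390 * 0.905 = 353
Net migration: 30–44 − 97 → 580
Population now: 0–14=144, 15–29=851, 30–44=580, 45–59=1253, 60–74=1258, 75–89=353
[period 2]
Births: 580 * 0.111 = 64
15–29: 144 * 0.946 = 136
30–44: 851 * 0.954 = 812
45–59: 580 * 0.964 = 559
60–74: 1253 * 0.946 = 1185
75–89: 1258 * 0.905 = 1138
Net migration: 30–44 − 97 → 715
Population now: 0–14=64, 15–29=136, 30–44=715, 45–59=559, 60–74=1185, 75–89=1138
Total after period 2: 64 + 136 + 715 + 559 + 1185 + 1138 = 3797

3797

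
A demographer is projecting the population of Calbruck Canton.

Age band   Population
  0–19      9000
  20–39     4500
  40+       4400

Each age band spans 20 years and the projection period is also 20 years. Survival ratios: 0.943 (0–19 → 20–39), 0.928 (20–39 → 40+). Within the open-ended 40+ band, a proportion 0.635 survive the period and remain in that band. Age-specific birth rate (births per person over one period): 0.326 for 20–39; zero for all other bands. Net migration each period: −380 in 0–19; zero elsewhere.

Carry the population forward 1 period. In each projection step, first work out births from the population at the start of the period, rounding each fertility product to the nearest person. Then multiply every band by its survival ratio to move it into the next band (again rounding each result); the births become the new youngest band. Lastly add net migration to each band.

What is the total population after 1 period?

Let band 1 be 0–19 through band 3 = 40+.
Period 1:
Births: 4500 * 0.326 = 1467
Band 2: 9000 * 0.943 = 8487
Band 3: 4500 * 0.928 + 4400 * 0.635 = 4176 + 2794 = 6970
Net migration: Band 1 − 380 → 1087
Population now: 0–19=1087, 20–39=8487, 40+=6970
Total after period 1: 1087 + 8487 + 6970 = 16544

16544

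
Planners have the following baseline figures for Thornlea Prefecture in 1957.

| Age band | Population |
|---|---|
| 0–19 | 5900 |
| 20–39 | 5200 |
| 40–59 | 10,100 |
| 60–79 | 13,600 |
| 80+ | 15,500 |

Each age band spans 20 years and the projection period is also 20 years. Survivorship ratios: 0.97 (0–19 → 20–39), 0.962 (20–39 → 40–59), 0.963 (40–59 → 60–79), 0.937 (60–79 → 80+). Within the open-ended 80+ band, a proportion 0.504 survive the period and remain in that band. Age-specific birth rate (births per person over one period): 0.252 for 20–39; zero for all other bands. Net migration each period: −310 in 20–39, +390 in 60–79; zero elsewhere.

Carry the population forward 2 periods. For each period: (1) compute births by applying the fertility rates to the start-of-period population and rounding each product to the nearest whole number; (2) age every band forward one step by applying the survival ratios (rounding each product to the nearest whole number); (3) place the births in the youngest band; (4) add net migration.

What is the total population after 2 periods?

32578

(Groups numbered youngest = 1 to oldest = 5.)
After projecting period 1:
Births: 5200 * 0.252 = 1310
Group 2: 5900 * 0.97 = 5723
Group 3: 5200 * 0.962 = 5002
Group 4: 10100 * 0.963 = 9726
Group 5: 13600 * 0.937 + 15500 * 0.504 = 12743 + 7812 = 20555
Net migration: Group 2 − 310 → 5413; Group 4 + 390 → 10116
Population now: 0–19=1310, 20–39=5413, 40–59=5002, 60–79=10116, 80+=20555
After projecting period 2:
Births: 5413 * 0.252 = 1364
Group 2: 1310 * 0.97 = 1271
Group 3: 5413 * 0.962 = 5207
Group 4: 5002 * 0.963 = 4817
Group 5: 10116 * 0.937 + 20555 * 0.504 = 9479 + 10360 = 19839
Net migration: Group 2 − 310 → 961; Group 4 + 390 → 5207
Population now: 0–19=1364, 20–39=961, 40–59=5207, 60–79=5207, 80+=19839
Total after period 2: 1364 + 961 + 5207 + 5207 + 19839 = 32578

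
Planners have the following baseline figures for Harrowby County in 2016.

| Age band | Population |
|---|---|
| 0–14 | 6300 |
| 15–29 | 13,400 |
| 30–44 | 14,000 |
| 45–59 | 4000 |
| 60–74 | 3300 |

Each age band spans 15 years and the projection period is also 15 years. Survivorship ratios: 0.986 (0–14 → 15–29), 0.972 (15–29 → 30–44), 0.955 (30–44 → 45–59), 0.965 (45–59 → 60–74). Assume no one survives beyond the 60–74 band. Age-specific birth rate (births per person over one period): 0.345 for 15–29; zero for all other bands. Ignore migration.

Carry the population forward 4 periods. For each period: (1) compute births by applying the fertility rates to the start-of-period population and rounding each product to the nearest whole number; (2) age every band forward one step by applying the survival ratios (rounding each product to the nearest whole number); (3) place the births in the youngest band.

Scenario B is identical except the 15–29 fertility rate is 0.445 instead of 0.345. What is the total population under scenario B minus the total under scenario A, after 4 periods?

Period 1:
Births: 13400 × 0.345 = 4623
15–29: 6300 × 0.986 = 6212
30–44: 13400 × 0.972 = 13025
45–59: 14000 × 0.955 = 13370
60–74: 4000 × 0.965 = 3860
Population now: 0–14=4623, 15–29=6212, 30–44=13025, 45–59=13370, 60–74=3860
Period 2:
Births: 6212 × 0.345 = 2143
15–29: 4623 × 0.986 = 4558
30–44: 6212 × 0.972 = 6038
45–59: 13025 × 0.955 = 12439
60–74: 13370 × 0.965 = 12902
Population now: 0–14=2143, 15–29=4558, 30–44=6038, 45–59=12439, 60–74=12902
Period 3:
Births: 4558 × 0.345 = 1573
15–29: 2143 × 0.986 = 2113
30–44: 4558 × 0.972 = 4430
45–59: 6038 × 0.955 = 5766
60–74: 12439 × 0.965 = 12004
Population now: 0–14=1573, 15–29=2113, 30–44=4430, 45–59=5766, 60–74=12004
Period 4:
Births: 2113 × 0.345 = 729
15–29: 1573 × 0.986 = 1551
30–44: 2113 × 0.972 = 2054
45–59: 4430 × 0.955 = 4231
60–74: 5766 × 0.965 = 5564
Population now: 0–14=729, 15–29=1551, 30–44=2054, 45–59=4231, 60–74=5564
Scenario A total after 4 periods: 14129
Scenario B projection —
Period 1:
Births: 13400 × 0.445 = 5963
15–29: 6300 × 0.986 = 6212
30–44: 13400 × 0.972 = 13025
45–59: 14000 × 0.955 = 13370
60–74: 4000 × 0.965 = 3860
Population now: 0–14=5963, 15–29=6212, 30–44=13025, 45–59=13370, 60–74=3860
Period 2:
Births: 6212 × 0.445 = 2764
15–29: 5963 × 0.986 = 5880
30–44: 6212 × 0.972 = 6038
45–59: 13025 × 0.955 = 12439
60–74: 13370 × 0.965 = 12902
Population now: 0–14=2764, 15–29=5880, 30–44=6038, 45–59=12439, 60–74=12902
Period 3:
Births: 5880 × 0.445 = 2617
15–29: 2764 × 0.986 = 2725
30–44: 5880 × 0.972 = 5715
45–59: 6038 × 0.955 = 5766
60–74: 12439 × 0.965 = 12004
Population now: 0–14=2617, 15–29=2725, 30–44=5715, 45–59=5766, 60–74=12004
Period 4:
Births: 2725 × 0.445 = 1213
15–29: 2617 × 0.986 = 2580
30–44: 2725 × 0.972 = 2649
45–59: 5715 × 0.955 = 5458
60–74: 5766 × 0.965 = 5564
Population now: 0–14=1213, 15–29=2580, 30–44=2649, 45–59=5458, 60–74=5564
Scenario B total after 4 periods: 17464
Difference B − A = 17464 − 14129 = 3335

3335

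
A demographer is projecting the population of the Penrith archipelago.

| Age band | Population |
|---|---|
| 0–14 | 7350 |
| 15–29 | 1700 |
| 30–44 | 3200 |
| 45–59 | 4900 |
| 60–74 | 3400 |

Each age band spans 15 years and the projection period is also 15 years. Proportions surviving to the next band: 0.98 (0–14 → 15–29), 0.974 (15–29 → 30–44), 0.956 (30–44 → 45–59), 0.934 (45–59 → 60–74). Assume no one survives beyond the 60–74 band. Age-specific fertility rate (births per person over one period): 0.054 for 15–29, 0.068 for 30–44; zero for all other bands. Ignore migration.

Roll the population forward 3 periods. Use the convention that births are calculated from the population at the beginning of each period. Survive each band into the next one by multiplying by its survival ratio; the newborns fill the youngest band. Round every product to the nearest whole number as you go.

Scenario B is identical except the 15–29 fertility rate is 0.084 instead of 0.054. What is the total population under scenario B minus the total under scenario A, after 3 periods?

After projecting period 1:
Births: 1700 * 0.054 = 92, 3200 * 0.068 = 218 → total 310
15–29: 7350 * 0.98 = 7203
30–44: 1700 * 0.974 = 1656
45–59: 3200 * 0.956 = 3059
60–74: 4900 * 0.934 = 4577
Giving 310 / 7203 / 1656 / 3059 / 4577.
After projecting period 2:
Births: 7203 * 0.054 = 389, 1656 * 0.068 = 113 → total 502
15–29: 310 * 0.98 = 304
30–44: 7203 * 0.974 = 7016
45–59: 1656 * 0.956 = 1583
60–74: 3059 * 0.934 = 2857
Giving 502 / 304 / 7016 / 1583 / 2857.
After projecting period 3:
Births: 304 * 0.054 = 16, 7016 * 0.068 = 477 → total 493
15–29: 502 * 0.98 = 492
30–44: 304 * 0.974 = 296
45–59: 7016 * 0.956 = 6707
60–74: 1583 * 0.934 = 1479
Giving 493 / 492 / 296 / 6707 / 1479.
Scenario A total after 3 periods: 9467
Scenario B projection —
After projecting period 1:
Births: 1700 * 0.084 = 143, 3200 * 0.068 = 218 → total 361
15–29: 7350 * 0.98 = 7203
30–44: 1700 * 0.974 = 1656
45–59: 3200 * 0.956 = 3059
60–74: 4900 * 0.934 = 4577
Giving 361 / 7203 / 1656 / 3059 / 4577.
After projecting period 2:
Births: 7203 * 0.084 = 605, 1656 * 0.068 = 113 → total 718
15–29: 361 * 0.98 = 354
30–44: 7203 * 0.974 = 7016
45–59: 1656 * 0.956 = 1583
60–74: 3059 * 0.934 = 2857
Giving 718 / 354 / 7016 / 1583 / 2857.
After projecting period 3:
Births: 354 * 0.084 = 30, 7016 * 0.068 = 477 → total 507
15–29: 718 * 0.98 = 704
30–44: 354 * 0.974 = 345
45–59: 7016 * 0.956 = 6707
60–74: 1583 * 0.934 = 1479
Giving 507 / 704 / 345 / 6707 / 1479.
Scenario B total after 3 periods: 9742
Difference B − A = 9742 − 9467 = 275

275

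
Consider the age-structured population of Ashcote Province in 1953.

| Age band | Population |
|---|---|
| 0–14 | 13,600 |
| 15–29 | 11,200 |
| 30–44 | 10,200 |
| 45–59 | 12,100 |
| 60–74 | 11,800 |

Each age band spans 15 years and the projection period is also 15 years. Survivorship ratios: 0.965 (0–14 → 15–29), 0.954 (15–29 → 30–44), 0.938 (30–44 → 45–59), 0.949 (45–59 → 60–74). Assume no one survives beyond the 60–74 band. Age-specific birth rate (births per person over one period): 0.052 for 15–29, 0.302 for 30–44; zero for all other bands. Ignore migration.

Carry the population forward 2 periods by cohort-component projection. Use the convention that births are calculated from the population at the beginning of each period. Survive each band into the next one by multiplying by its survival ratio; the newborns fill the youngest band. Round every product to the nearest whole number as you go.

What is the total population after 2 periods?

Period 1.
Births: 11200 × 0.052 = 582 ; 10200 × 0.302 = 3080 — total 3662
15–29: 13600 × 0.965 = 13124
30–44: 11200 × 0.954 = 10685
45–59: 10200 × 0.938 = 9568
60–74: 12100 × 0.949 = 11483
End of period: [3662, 13124, 10685, 9568, 11483]
Period 2.
Births: 13124 × 0.052 = 682 ; 10685 × 0.302 = 3227 — total 3909
15–29: 3662 × 0.965 = 3534
30–44: 13124 × 0.954 = 12520
45–59: 10685 × 0.938 = 10023
60–74: 9568 × 0.949 = 9080
End of period: [3909, 3534, 12520, 10023, 9080]
Total after period 2: 3909 + 3534 + 12520 + 10023 + 9080 = 39066

39066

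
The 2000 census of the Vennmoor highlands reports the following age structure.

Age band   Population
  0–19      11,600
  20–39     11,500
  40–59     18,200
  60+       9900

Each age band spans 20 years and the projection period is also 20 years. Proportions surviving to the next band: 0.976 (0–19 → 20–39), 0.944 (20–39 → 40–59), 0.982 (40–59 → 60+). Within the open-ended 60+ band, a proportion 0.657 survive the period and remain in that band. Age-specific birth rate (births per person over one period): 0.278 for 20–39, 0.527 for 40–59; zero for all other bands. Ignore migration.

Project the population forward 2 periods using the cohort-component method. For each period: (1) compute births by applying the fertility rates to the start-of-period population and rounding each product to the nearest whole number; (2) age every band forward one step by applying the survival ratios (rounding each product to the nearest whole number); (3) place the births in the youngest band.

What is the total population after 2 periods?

Numbering the groups 1..4 from youngest to oldest:
Period 1.
Births: 11500 × 0.278 = 3197 ; 18200 × 0.527 = 9591 — total 12788
Group 2: 11600 × 0.976 = 11322
Group 3: 11500 × 0.944 = 10856
Group 4: 18200 × 0.982 + 9900 × 0.657 = 17872 + 6504 = 24376
End of period: [12788, 11322, 10856, 24376]
Period 2.
Births: 11322 × 0.278 = 3148 ; 10856 × 0.527 = 5721 — total 8869
Group 2: 12788 × 0.976 = 12481
Group 3: 11322 × 0.944 = 10688
Group 4: 10856 × 0.982 + 24376 × 0.657 = 10661 + 16015 = 26676
End of period: [8869, 12481, 10688, 26676]
Total after period 2: 8869 + 12481 + 10688 + 26676 = 58714

58714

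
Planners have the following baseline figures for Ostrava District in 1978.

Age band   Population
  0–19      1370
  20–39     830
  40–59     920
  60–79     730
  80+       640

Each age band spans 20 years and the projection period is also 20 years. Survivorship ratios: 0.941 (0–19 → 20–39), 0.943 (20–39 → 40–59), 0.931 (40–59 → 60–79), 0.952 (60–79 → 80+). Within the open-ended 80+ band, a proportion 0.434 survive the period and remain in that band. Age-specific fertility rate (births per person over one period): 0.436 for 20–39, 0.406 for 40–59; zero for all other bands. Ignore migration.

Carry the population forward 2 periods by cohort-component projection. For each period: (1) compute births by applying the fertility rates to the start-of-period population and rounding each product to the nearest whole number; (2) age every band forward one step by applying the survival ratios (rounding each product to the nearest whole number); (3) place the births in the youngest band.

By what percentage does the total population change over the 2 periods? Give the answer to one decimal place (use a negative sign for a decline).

Period 1.
Births: 830 × 0.436 = 362, 920 × 0.406 = 374 → total 736
20–39: 1370 × 0.941 = 1289
40–59: 830 × 0.943 = 783
60–79: 920 × 0.931 = 857
80+: 730 × 0.952 + 640 × 0.434 = 695 + 278 = 973
End of period: [736, 1289, 783, 857, 973]
Period 2.
Births: 1289 × 0.436 = 562, 783 × 0.406 = 318 → total 880
20–39: 736 × 0.941 = 693
40–59: 1289 × 0.943 = 1216
60–79: 783 × 0.931 = 729
80+: 857 × 0.952 + 973 × 0.434 = 816 + 422 = 1238
End of period: [880, 693, 1216, 729, 1238]
Total: 4490 → 4756; change = 266; percentage change = 5.9%

5.9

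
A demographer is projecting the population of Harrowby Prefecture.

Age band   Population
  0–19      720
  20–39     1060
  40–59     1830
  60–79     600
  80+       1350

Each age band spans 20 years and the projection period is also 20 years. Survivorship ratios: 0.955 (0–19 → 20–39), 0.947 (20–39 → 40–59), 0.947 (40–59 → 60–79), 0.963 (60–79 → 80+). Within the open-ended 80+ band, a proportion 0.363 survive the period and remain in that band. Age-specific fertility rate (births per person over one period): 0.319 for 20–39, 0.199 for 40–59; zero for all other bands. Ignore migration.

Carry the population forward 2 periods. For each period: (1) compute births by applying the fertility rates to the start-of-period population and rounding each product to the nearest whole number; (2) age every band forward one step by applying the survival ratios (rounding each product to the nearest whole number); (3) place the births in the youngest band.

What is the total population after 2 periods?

Numbering the groups 1..5 from youngest to oldest:
— Period 1 —
Births: 1060 * 0.319 = 338  |  1830 * 0.199 = 364 — total 702
Group 2: 720 * 0.955 = 688
Group 3: 1060 * 0.947 = 1004
Group 4: 1830 * 0.947 = 1733
Group 5: 600 * 0.963 + 1350 * 0.363 = 578 + 490 = 1068
End of period: [702, 688, 1004, 1733, 1068]
— Period 2 —
Births: 688 * 0.319 = 219  |  1004 * 0.199 = 200 — total 419
Group 2: 702 * 0.955 = 670
Group 3: 688 * 0.947 = 652
Group 4: 1004 * 0.947 = 951
Group 5: 1733 * 0.963 + 1068 * 0.363 = 1669 + 388 = 2057
End of period: [419, 670, 652, 951, 2057]
Total after period 2: 419 + 670 + 652 + 951 + 2057 = 4749

4749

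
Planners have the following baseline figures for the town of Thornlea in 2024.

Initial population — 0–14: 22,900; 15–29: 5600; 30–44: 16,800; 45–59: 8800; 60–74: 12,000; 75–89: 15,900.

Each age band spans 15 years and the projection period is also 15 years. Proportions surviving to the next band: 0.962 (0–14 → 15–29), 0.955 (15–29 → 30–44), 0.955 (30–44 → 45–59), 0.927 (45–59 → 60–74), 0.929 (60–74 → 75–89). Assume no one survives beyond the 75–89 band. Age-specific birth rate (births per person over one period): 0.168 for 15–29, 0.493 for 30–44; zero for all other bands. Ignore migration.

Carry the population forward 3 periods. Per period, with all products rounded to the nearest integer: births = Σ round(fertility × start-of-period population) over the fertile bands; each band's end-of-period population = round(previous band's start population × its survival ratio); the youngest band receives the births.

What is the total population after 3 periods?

(Groups numbered youngest = 1 to oldest = 6.)
After projecting period 1:
Births: 5600 × 0.168 = 941  |  16800 × 0.493 = 8282 → total 9223
Group 2: 22900 × 0.962 = 22030
Group 3: 5600 × 0.955 = 5348
Group 4: 16800 × 0.955 = 16044
Group 5: 8800 × 0.927 = 8158
Group 6: 12000 × 0.929 = 11148
Population now: 0–14=9223, 15–29=22030, 30–44=5348, 45–59=16044, 60–74=8158, 75–89=11148
After projecting period 2:
Births: 22030 × 0.168 = 3701  |  5348 × 0.493 = 2637 → total 6338
Group 2: 9223 × 0.962 = 8873
Group 3: 22030 × 0.955 = 21039
Group 4: 5348 × 0.955 = 5107
Group 5: 16044 × 0.927 = 14873
Group 6: 8158 × 0.929 = 7579
Population now: 0–14=6338, 15–29=8873, 30–44=21039, 45–59=5107, 60–74=14873, 75–89=7579
After projecting period 3:
Births: 8873 × 0.168 = 1491  |  21039 × 0.493 = 10372 → total 11863
Group 2: 6338 × 0.962 = 6097
Group 3: 8873 × 0.955 = 8474
Group 4: 21039 × 0.955 = 20092
Group 5: 5107 × 0.927 = 4734
Group 6: 14873 × 0.929 = 13817
Population now: 0–14=11863, 15–29=6097, 30–44=8474, 45–59=20092, 60–74=4734, 75–89=13817
Total after period 3: 11863 + 6097 + 8474 + 20092 + 4734 + 13817 = 65077

65077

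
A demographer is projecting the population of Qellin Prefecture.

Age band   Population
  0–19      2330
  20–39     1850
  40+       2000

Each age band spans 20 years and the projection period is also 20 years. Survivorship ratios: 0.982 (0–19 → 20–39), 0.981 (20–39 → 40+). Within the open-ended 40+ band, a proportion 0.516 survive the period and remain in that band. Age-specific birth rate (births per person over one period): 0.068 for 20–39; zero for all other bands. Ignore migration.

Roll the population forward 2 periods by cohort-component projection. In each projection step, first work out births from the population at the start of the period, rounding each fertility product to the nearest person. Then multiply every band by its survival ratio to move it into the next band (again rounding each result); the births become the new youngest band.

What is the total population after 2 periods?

Call the bands 1 to 3, youngest first.
Period 1.
Births: 1850 × 0.068 = 126
Band 2: 2330 × 0.982 = 2288
Band 3: 1850 × 0.981 + 2000 × 0.516 = 1815 + 1032 = 2847
Population now: 0–19=126, 20–39=2288, 40+=2847
Period 2.
Births: 2288 × 0.068 = 156
Band 2: 126 × 0.982 = 124
Band 3: 2288 × 0.981 + 2847 × 0.516 = 2245 + 1469 = 3714
Population now: 0–19=156, 20–39=124, 40+=3714
Total after period 2: 156 + 124 + 3714 = 3994

3994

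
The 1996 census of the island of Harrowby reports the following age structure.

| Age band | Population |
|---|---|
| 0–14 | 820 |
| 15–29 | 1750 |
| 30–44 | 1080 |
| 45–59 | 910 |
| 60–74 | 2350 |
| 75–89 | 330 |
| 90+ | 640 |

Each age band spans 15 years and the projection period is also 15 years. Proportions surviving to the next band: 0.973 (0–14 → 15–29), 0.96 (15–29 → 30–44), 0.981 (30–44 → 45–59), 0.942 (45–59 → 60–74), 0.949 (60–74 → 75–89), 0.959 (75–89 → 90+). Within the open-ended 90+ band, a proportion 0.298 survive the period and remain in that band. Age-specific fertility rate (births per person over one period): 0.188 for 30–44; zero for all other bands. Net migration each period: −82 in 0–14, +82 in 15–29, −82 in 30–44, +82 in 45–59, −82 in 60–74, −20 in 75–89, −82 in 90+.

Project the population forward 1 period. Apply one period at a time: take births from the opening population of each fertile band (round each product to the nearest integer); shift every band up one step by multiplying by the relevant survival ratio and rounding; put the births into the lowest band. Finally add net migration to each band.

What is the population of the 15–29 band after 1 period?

Let group 1 be 0–14 through group 7 = 90+.
Period 1.
Births: 1080 × 0.188 = 203
Group 2: 820 × 0.973 = 798
Group 3: 1750 × 0.96 = 1680
Group 4: 1080 × 0.981 = 1059
Group 5: 910 × 0.942 = 857
Group 6: 2350 × 0.949 = 2230
Group 7: 330 × 0.959 + 640 × 0.298 = 316 + 191 = 507
Net migration: Group 1 − 82 → 121; Group 2 + 82 → 880; Group 3 − 82 → 1598; Group 4 + 82 → 1141; Group 5 − 82 → 775; Group 6 − 20 → 2210; Group 7 − 82 → 425
End of period: [121, 880, 1598, 1141, 775, 2210, 425]

880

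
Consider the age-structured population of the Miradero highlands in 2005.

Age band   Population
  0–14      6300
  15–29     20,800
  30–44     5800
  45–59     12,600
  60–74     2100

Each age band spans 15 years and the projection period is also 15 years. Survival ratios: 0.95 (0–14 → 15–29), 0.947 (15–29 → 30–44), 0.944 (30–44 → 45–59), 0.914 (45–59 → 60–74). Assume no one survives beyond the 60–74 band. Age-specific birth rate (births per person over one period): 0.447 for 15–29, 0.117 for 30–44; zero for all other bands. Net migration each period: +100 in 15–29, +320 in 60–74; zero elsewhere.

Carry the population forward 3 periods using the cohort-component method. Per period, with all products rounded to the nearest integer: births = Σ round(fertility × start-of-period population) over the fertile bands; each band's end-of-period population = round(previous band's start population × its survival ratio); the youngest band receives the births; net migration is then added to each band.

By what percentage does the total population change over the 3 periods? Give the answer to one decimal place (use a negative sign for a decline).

Let group 1 be 0–14 through group 5 = 60–74.
[period 1]
Births: 20800 * 0.447 = 9298  |  5800 * 0.117 = 679 — total 9977
Group 2: 6300 * 0.95 = 5985
Group 3: 20800 * 0.947 = 19698
Group 4: 5800 * 0.944 = 5475
Group 5: 12600 * 0.914 = 11516
Net migration: Group 2 + 100 → 6085; Group 5 + 320 → 11836
→ [9977, 6085, 19698, 5475, 11836]
[period 2]
Births: 6085 * 0.447 = 2720  |  19698 * 0.117 = 2305 — total 5025
Group 2: 9977 * 0.95 = 9478
Group 3: 6085 * 0.947 = 5762
Group 4: 19698 * 0.944 = 18595
Group 5: 5475 * 0.914 = 5004
Net migration: Group 2 + 100 → 9578; Group 5 + 320 → 5324
→ [5025, 9578, 5762, 18595, 5324]
[period 3]
Births: 9578 * 0.447 = 4281  |  5762 * 0.117 = 674 — total 4955
Group 2: 5025 * 0.95 = 4774
Group 3: 9578 * 0.947 = 9070
Group 4: 5762 * 0.944 = 5439
Group 5: 18595 * 0.914 = 16996
Net migration: Group 2 + 100 → 4874; Group 5 + 320 → 17316
→ [4955, 4874, 9070, 5439, 17316]
Total: 47600 → 41654; change = -5946; percentage change = -12.5%

-12.5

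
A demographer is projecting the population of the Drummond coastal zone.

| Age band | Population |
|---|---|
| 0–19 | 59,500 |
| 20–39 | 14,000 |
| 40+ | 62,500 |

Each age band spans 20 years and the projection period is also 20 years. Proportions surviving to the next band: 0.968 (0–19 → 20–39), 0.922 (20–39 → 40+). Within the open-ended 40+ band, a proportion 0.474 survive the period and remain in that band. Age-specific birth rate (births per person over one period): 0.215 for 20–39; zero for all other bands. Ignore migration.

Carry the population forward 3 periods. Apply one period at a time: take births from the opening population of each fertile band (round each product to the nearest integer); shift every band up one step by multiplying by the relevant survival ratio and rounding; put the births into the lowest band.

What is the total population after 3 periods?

Numbering the bands 1..3 from youngest to oldest:
Period 1:
Births: 14000 × 0.215 = 3010
Band 2: 59500 × 0.968 = 57596
Band 3: 14000 × 0.922 + 62500 × 0.474 = 12908 + 29625 = 42533
→ [3010, 57596, 42533]
Period 2:
Births: 57596 × 0.215 = 12383
Band 2: 3010 × 0.968 = 2914
Band 3: 57596 × 0.922 + 42533 × 0.474 = 53104 + 20161 = 73265
→ [12383, 2914, 73265]
Period 3:
Births: 2914 × 0.215 = 627
Band 2: 12383 × 0.968 = 11987
Band 3: 2914 × 0.922 + 73265 × 0.474 = 2687 + 34728 = 37415
→ [627, 11987, 37415]
Total after period 3: 627 + 11987 + 37415 = 50029

50029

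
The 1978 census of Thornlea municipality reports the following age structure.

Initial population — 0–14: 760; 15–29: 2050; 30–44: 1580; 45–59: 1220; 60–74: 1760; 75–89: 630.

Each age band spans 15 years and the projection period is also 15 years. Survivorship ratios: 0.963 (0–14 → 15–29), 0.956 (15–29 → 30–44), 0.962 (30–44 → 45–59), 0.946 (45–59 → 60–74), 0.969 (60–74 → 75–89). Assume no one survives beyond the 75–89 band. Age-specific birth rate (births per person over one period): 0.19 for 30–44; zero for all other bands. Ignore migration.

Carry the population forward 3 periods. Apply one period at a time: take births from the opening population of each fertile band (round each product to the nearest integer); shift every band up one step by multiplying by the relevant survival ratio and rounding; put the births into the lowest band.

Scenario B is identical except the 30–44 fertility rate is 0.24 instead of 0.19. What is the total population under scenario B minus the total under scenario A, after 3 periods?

(Groups numbered youngest = 1 to oldest = 6.)
— Period 1 —
Births: 1580 × 0.19 = 300
Group 2: 760 × 0.963 = 732
Group 3: 2050 × 0.956 = 1960
Group 4: 1580 × 0.962 = 1520
Group 5: 1220 × 0.946 = 1154
Group 6: 1760 × 0.969 = 1705
Giving 300 / 732 / 1960 / 1520 / 1154 / 1705.
— Period 2 —
Births: 1960 × 0.19 = 372
Group 2: 300 × 0.963 = 289
Group 3: 732 × 0.956 = 700
Group 4: 1960 × 0.962 = 1886
Group 5: 1520 × 0.946 = 1438
Group 6: 1154 × 0.969 = 1118
Giving 372 / 289 / 700 / 1886 / 1438 / 1118.
— Period 3 —
Births: 700 × 0.19 = 133
Group 2: 372 × 0.963 = 358
Group 3: 289 × 0.956 = 276
Group 4: 700 × 0.962 = 673
Group 5: 1886 × 0.946 = 1784
Group 6: 1438 × 0.969 = 1393
Giving 133 / 358 / 276 / 673 / 1784 / 1393.
Scenario A total after 3 periods: 4617
Scenario B projection —
— Period 1 —
Births: 1580 × 0.24 = 379
Group 2: 760 × 0.963 = 732
Group 3: 2050 × 0.956 = 1960
Group 4: 1580 × 0.962 = 1520
Group 5: 1220 × 0.946 = 1154
Group 6: 1760 × 0.969 = 1705
Giving 379 / 732 / 1960 / 1520 / 1154 / 1705.
— Period 2 —
Births: 1960 × 0.24 = 470
Group 2: 379 × 0.963 = 365
Group 3: 732 × 0.956 = 700
Group 4: 1960 × 0.962 = 1886
Group 5: 1520 × 0.946 = 1438
Group 6: 1154 × 0.969 = 1118
Giving 470 / 365 / 700 / 1886 / 1438 / 1118.
— Period 3 —
Births: 700 × 0.24 = 168
Group 2: 470 × 0.963 = 453
Group 3: 365 × 0.956 = 349
Group 4: 700 × 0.962 = 673
Group 5: 1886 × 0.946 = 1784
Group 6: 1438 × 0.969 = 1393
Giving 168 / 453 / 349 / 673 / 1784 / 1393.
Scenario B total after 3 periods: 4820
Difference B − A = 4820 − 4617 = 203

203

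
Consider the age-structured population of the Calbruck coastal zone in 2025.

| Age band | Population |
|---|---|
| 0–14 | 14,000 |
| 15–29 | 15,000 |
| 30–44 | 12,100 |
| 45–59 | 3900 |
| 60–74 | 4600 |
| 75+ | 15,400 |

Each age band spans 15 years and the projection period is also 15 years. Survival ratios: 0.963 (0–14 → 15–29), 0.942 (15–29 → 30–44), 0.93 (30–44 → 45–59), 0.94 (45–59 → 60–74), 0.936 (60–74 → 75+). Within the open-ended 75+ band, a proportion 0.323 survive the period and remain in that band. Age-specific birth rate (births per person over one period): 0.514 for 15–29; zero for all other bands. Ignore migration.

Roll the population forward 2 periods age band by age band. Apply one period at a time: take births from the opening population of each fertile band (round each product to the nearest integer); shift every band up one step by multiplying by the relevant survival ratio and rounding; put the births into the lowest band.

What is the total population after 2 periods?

57202

Numbering the bands 1..6 from youngest to oldest:
— Period 1 —
Births: 15000 × 0.514 = 7710
Band 2: 14000 × 0.963 = 13482
Band 3: 15000 × 0.942 = 14130
Band 4: 12100 × 0.93 = 11253
Band 5: 3900 × 0.94 = 3666
Band 6: 4600 × 0.936 + 15400 × 0.323 = 4306 + 4974 = 9280
End of period: [7710, 13482, 14130, 11253, 3666, 9280]
— Period 2 —
Births: 13482 × 0.514 = 6930
Band 2: 7710 × 0.963 = 7425
Band 3: 13482 × 0.942 = 12700
Band 4: 14130 × 0.93 = 13141
Band 5: 11253 × 0.94 = 10578
Band 6: 3666 × 0.936 + 9280 × 0.323 = 3431 + 2997 = 6428
End of period: [6930, 7425, 12700, 13141, 10578, 6428]
Total after period 2: 6930 + 7425 + 12700 + 13141 + 10578 + 6428 = 57202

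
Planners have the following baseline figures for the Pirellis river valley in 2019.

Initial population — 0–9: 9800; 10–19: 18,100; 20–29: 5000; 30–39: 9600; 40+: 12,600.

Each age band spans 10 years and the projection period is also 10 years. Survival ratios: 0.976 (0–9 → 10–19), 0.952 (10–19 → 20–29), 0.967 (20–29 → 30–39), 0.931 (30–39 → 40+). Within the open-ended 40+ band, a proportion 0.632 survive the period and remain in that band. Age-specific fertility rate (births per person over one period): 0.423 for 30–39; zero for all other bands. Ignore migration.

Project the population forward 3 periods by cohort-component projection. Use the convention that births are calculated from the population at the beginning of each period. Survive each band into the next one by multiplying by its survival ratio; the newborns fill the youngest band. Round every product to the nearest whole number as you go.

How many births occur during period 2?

[period 1]
Births: 9600 × 0.423 = 4061
10–19: 9800 × 0.976 = 9565
20–29: 18100 × 0.952 = 17231
30–39: 5000 × 0.967 = 4835
40+: 9600 × 0.931 + 12600 × 0.632 = 8938 + 7963 = 16901
→ [4061, 9565, 17231, 4835, 16901]
[period 2]
Births: 4835 × 0.423 = 2045
10–19: 4061 × 0.976 = 3964
20–29: 9565 × 0.952 = 9106
30–39: 17231 × 0.967 = 16662
40+: 4835 × 0.931 + 16901 × 0.632 = 4501 + 10681 = 15182
→ [2045, 3964, 9106, 16662, 15182]

2045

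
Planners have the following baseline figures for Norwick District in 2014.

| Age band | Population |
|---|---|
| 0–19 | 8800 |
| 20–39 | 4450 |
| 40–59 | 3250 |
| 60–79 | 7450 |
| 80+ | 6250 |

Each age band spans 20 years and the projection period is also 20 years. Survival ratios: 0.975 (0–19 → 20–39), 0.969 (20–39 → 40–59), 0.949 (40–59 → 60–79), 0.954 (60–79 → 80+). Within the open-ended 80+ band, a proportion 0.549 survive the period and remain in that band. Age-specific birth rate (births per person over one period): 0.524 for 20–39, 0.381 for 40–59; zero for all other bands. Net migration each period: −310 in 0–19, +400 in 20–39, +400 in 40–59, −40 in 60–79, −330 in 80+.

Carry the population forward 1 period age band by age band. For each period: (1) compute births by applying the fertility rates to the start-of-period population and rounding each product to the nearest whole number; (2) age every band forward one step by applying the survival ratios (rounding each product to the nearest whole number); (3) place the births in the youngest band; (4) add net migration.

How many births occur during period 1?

— Period 1 —
Births: 4450 × 0.524 = 2332  |  3250 × 0.381 = 1238 → 3570
20–39: 8800 × 0.975 = 8580
40–59: 4450 × 0.969 = 4312
60–79: 3250 × 0.949 = 3084
80+: 7450 × 0.954 + 6250 × 0.549 = 7107 + 3431 = 10538
Net migration: 0–19 − 310 → 3260; 20–39 + 400 → 8980; 40–59 + 400 → 4712; 60–79 − 40 → 3044; 80+ − 330 → 10208
→ [3260, 8980, 4712, 3044, 10208]

3570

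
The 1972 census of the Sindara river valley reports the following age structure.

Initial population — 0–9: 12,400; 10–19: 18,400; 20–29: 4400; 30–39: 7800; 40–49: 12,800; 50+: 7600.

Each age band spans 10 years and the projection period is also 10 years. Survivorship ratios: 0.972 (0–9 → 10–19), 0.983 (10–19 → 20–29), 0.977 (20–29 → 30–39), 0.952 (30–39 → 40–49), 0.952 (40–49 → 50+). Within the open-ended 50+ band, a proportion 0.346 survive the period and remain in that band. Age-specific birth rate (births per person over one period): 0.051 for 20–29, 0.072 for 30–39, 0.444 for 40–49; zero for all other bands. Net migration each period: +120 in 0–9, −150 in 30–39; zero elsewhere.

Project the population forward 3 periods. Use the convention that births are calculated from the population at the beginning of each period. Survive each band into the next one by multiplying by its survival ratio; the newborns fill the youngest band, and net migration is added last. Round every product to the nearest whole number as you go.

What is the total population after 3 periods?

Period 1.
Births: 4400 × 0.051 = 224 ; 7800 × 0.072 = 562 ; 12800 × 0.444 = 5683 — total 6469
10–19: 12400 × 0.972 = 12053
20–29: 18400 × 0.983 = 18087
30–39: 4400 × 0.977 = 4299
40–49: 7800 × 0.952 = 7426
50+: 12800 × 0.952 + 7600 × 0.346 = 12186 + 2630 = 14816
Net migration: 0–9 + 120 → 6589; 30–39 − 150 → 4149
End of period: [6589, 12053, 18087, 4149, 7426, 14816]
Period 2.
Births: 18087 × 0.051 = 922 ; 4149 × 0.072 = 299 ; 7426 × 0.444 = 3297 — total 4518
10–19: 6589 × 0.972 = 6405
20–29: 12053 × 0.983 = 11848
30–39: 18087 × 0.977 = 17671
40–49: 4149 × 0.952 = 3950
50+: 7426 × 0.952 + 14816 × 0.346 = 7070 + 5126 = 12196
Net migration: 0–9 + 120 → 4638; 30–39 − 150 → 17521
End of period: [4638, 6405, 11848, 17521, 3950, 12196]
Period 3.
Births: 11848 × 0.051 = 604 ; 17521 × 0.072 = 1262 ; 3950 × 0.444 = 1754 — total 3620
10–19: 4638 × 0.972 = 4508
20–29: 6405 × 0.983 = 6296
30–39: 11848 × 0.977 = 11575
40–49: 17521 × 0.952 = 16680
50+: 3950 × 0.952 + 12196 × 0.346 = 3760 + 4220 = 7980
Net migration: 0–9 + 120 → 3740; 30–39 − 150 → 11425
End of period: [3740, 4508, 6296, 11425, 16680, 7980]
Total after period 3: 3740 + 4508 + 6296 + 11425 + 16680 + 7980 = 50629

50629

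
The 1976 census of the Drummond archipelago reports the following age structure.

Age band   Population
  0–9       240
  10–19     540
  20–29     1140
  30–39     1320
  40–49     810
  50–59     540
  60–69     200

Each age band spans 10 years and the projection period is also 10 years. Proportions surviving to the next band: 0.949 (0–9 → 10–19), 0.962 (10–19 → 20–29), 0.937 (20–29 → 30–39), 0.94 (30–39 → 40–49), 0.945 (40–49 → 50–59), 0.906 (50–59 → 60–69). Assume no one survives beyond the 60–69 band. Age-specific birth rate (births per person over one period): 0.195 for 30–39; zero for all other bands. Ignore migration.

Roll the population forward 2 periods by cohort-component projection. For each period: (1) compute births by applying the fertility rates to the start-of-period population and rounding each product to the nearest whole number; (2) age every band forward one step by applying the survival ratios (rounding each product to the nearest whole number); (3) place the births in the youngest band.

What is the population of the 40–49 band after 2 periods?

1004

Call the bands 1 to 7, youngest first.
Period 1.
Births: 1320 × 0.195 = 257
Band 2: 240 × 0.949 = 228
Band 3: 540 × 0.962 = 519
Band 4: 1140 × 0.937 = 1068
Band 5: 1320 × 0.94 = 1241
Band 6: 810 × 0.945 = 765
Band 7: 540 × 0.906 = 489
Population now: 0–9=257, 10–19=228, 20–29=519, 30–39=1068, 40–49=1241, 50–59=765, 60–69=489
Period 2.
Births: 1068 × 0.195 = 208
Band 2: 257 × 0.949 = 244
Band 3: 228 × 0.962 = 219
Band 4: 519 × 0.937 = 486
Band 5: 1068 × 0.94 = 1004
Band 6: 1241 × 0.945 = 1173
Band 7: 765 × 0.906 = 693
Population now: 0–9=208, 10–19=244, 20–29=219, 30–39=486, 40–49=1004, 50–59=1173, 60–69=693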